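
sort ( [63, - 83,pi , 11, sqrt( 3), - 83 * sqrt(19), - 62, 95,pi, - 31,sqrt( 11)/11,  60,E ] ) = [ - 83*sqrt ( 19 ) ,-83,- 62, - 31,  sqrt(11 ) /11, sqrt(3), E, pi, pi, 11, 60,63,95 ] 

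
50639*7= 354473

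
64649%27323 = 10003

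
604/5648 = 151/1412=0.11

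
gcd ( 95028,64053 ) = 3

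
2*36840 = 73680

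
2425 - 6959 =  - 4534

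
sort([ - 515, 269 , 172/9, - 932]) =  [-932,-515,172/9 , 269 ]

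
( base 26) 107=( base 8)1253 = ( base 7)1664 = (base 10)683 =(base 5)10213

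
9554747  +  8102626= 17657373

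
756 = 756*1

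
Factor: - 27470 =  - 2^1*5^1*41^1*67^1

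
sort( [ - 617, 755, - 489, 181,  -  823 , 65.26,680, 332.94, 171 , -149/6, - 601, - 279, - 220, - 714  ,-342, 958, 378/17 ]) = [-823, -714, - 617, - 601,  -  489,  -  342, - 279, - 220, - 149/6, 378/17, 65.26,  171, 181,332.94,680, 755, 958]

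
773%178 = 61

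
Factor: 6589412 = 2^2*1647353^1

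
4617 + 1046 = 5663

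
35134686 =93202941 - 58068255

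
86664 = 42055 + 44609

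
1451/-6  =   - 242 + 1/6=- 241.83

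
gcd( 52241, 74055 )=1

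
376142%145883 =84376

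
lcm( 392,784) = 784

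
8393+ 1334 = 9727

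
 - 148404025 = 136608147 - 285012172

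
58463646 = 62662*933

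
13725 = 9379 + 4346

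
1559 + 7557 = 9116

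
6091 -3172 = 2919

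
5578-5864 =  - 286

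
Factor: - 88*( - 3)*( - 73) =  - 19272  =  - 2^3 * 3^1*11^1  *73^1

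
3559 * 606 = 2156754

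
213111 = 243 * 877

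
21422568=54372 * 394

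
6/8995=6/8995 = 0.00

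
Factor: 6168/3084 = 2 = 2^1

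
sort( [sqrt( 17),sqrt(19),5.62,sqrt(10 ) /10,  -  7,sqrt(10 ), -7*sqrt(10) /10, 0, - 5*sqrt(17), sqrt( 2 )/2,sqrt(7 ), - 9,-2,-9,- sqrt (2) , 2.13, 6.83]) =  [-5*sqrt (17), - 9,  -  9, - 7,  -  7*sqrt ( 10)/10, - 2, - sqrt( 2), 0,sqrt(10 )/10, sqrt(2 ) /2,2.13,sqrt(7 ),sqrt( 10),sqrt(17 ),sqrt(19 ), 5.62,6.83] 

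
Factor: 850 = 2^1*5^2*17^1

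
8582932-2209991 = 6372941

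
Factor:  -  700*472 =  - 2^5*5^2*7^1*59^1  =  - 330400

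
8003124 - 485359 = 7517765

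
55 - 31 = 24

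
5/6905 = 1/1381 = 0.00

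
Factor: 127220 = 2^2*5^1*6361^1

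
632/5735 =632/5735 = 0.11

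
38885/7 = 5555 = 5555.00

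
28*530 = 14840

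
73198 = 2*36599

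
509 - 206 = 303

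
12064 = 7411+4653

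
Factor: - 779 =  - 19^1  *  41^1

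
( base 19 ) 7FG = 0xb0c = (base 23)57M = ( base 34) 2f6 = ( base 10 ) 2828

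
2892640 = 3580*808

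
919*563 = 517397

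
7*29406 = 205842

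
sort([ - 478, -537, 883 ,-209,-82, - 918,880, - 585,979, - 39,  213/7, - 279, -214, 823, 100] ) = [ - 918 , - 585, - 537, - 478, - 279 ,-214, - 209, - 82, - 39, 213/7,  100, 823,880,883,  979 ]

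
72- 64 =8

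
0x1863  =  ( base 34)5DL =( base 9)8506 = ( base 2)1100001100011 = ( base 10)6243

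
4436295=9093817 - 4657522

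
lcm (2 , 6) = 6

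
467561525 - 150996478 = 316565047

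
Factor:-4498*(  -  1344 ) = 2^7*3^1*7^1*13^1*173^1 = 6045312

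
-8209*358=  - 2938822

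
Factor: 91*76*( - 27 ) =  - 2^2*3^3*7^1*13^1*19^1  =  -186732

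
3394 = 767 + 2627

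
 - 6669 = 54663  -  61332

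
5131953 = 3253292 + 1878661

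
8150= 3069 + 5081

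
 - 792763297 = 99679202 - 892442499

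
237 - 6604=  - 6367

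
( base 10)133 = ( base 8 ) 205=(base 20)6D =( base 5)1013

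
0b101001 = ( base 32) 19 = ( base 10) 41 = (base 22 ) 1j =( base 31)1a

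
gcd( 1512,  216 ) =216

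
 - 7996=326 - 8322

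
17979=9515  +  8464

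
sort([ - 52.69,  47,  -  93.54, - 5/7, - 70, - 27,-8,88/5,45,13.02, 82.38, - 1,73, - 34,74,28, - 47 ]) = [ - 93.54, - 70, - 52.69, - 47,-34 , - 27, - 8, - 1, - 5/7,  13.02 , 88/5, 28, 45 , 47, 73,74, 82.38 ] 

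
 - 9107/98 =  - 93 + 1/14 = - 92.93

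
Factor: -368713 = -17^1*23^2*41^1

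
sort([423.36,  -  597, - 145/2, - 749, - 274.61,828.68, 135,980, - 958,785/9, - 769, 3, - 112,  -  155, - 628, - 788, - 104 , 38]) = [ - 958, - 788, - 769, - 749,- 628, - 597, - 274.61, - 155,  -  112, - 104, - 145/2, 3, 38,  785/9,135, 423.36,828.68,980 ]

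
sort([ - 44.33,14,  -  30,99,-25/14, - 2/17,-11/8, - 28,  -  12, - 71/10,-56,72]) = [ - 56, - 44.33, - 30, - 28, - 12,-71/10, - 25/14, - 11/8, - 2/17,14,72, 99]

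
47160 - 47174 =  -  14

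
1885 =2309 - 424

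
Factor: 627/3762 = 1/6=2^( - 1)*3^( - 1 ) 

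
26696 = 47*568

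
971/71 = 13+48/71 =13.68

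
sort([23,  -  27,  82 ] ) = [-27,23 , 82]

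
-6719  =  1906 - 8625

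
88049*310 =27295190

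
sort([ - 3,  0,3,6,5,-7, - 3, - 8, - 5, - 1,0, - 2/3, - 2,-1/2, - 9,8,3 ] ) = [ - 9, - 8, - 7,-5,-3,  -  3, - 2, - 1 ,- 2/3, - 1/2 , 0,  0,3,  3,5,6,8 ] 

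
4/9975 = 4/9975 = 0.00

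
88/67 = 1 + 21/67 = 1.31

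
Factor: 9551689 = 7^1*31^1 *44017^1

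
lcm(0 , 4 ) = 0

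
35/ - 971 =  - 35/971  =  -0.04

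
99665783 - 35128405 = 64537378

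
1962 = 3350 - 1388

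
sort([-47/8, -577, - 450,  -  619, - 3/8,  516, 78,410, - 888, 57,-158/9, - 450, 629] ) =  [ - 888, - 619, - 577,  -  450 , - 450, - 158/9, - 47/8, - 3/8, 57, 78, 410, 516,629 ] 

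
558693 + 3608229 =4166922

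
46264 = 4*11566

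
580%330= 250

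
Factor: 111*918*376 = 38313648 = 2^4*3^4*17^1*37^1*47^1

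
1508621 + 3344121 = 4852742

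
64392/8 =8049 = 8049.00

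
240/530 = 24/53 = 0.45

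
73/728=73/728=0.10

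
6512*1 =6512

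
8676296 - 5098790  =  3577506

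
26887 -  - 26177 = 53064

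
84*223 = 18732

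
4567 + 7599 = 12166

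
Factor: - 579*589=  - 3^1 * 19^1*31^1 *193^1 = - 341031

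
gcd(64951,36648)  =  1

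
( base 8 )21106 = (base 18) 1918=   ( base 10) 8774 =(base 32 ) 8i6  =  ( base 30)9ME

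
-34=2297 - 2331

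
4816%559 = 344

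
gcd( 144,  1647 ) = 9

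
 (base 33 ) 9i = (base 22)E7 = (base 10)315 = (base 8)473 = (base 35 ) 90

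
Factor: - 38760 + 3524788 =2^2*7^1 * 13^1*61^1*157^1 = 3486028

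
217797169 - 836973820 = -619176651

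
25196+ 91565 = 116761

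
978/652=1 + 1/2 = 1.50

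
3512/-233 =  - 16+216/233 = - 15.07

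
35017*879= 30779943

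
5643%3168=2475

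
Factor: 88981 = 101^1*881^1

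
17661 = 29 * 609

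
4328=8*541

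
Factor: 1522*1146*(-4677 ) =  - 8157679524 = - 2^2*3^2*191^1 * 761^1*1559^1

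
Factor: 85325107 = 7^1*137^1 * 193^1 * 461^1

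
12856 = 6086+6770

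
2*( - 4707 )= - 9414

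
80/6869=80/6869  =  0.01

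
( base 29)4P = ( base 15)96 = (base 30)4L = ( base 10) 141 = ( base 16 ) 8D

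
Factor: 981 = 3^2*109^1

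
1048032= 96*10917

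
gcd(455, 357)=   7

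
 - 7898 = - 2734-5164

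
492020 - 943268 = -451248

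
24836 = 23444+1392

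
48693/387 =16231/129  =  125.82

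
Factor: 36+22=58=2^1*29^1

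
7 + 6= 13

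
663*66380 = 44009940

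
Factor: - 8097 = - 3^1*2699^1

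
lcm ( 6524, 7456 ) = 52192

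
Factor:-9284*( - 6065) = 2^2 * 5^1 * 11^1*211^1*1213^1 = 56307460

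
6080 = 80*76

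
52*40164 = 2088528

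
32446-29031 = 3415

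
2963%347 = 187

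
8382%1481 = 977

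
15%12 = 3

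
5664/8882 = 2832/4441 = 0.64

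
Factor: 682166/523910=341083/261955 = 5^( - 1) * 52391^( - 1 )*341083^1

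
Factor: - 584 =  - 2^3*73^1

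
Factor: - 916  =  -2^2*229^1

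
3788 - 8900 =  - 5112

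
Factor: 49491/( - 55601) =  - 81/91 = - 3^4*7^(-1)  *  13^( - 1)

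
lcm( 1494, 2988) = 2988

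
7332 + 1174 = 8506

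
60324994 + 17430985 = 77755979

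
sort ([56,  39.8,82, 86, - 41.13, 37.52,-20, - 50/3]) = [ - 41.13, - 20, - 50/3,37.52,39.8,56, 82, 86 ] 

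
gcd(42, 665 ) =7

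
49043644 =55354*886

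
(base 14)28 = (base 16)24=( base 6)100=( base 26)1a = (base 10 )36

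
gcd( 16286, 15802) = 2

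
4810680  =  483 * 9960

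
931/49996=931/49996 =0.02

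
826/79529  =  826/79529 = 0.01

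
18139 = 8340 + 9799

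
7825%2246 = 1087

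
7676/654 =3838/327 = 11.74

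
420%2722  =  420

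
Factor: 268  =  2^2*67^1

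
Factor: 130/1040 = 2^( - 3 ) =1/8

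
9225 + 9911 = 19136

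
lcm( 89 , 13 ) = 1157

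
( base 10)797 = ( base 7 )2216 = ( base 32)ot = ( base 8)1435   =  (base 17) 2cf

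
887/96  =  9 + 23/96  =  9.24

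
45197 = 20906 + 24291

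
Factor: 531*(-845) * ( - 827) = 371070765 =3^2 * 5^1*13^2  *  59^1* 827^1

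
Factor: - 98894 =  - 2^1*197^1*251^1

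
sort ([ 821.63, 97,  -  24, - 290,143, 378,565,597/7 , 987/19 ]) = [ - 290 ,  -  24,987/19,597/7,97,143,378,565,821.63]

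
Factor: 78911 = 7^1 *11273^1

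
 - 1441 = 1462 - 2903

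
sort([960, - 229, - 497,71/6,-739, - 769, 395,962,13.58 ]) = [ - 769, - 739, - 497, - 229,71/6, 13.58,395,  960 , 962]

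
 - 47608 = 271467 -319075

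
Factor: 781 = 11^1*71^1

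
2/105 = 2/105 = 0.02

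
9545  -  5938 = 3607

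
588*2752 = 1618176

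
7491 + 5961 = 13452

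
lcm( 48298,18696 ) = 579576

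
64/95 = 64/95= 0.67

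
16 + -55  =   -39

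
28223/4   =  7055 +3/4=7055.75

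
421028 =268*1571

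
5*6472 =32360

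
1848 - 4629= - 2781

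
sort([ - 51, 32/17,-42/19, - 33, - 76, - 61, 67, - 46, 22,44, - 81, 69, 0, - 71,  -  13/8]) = [-81, - 76, - 71, -61 , - 51, - 46, - 33, - 42/19, - 13/8, 0, 32/17,22,44,67 , 69]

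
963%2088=963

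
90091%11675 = 8366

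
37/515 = 37/515 = 0.07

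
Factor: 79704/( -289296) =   -  27/98 = -  2^(  -  1 )* 3^3 * 7^( - 2)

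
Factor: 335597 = 17^1*19^1*1039^1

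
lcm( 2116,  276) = 6348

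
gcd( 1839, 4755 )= 3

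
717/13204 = 717/13204 = 0.05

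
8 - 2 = 6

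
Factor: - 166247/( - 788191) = 29^( - 1 )*27179^( - 1)*166247^1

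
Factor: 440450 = 2^1* 5^2*23^1*383^1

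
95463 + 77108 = 172571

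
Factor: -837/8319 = -3^2*31^1*47^( - 1)*59^( - 1 ) = - 279/2773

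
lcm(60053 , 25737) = 180159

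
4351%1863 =625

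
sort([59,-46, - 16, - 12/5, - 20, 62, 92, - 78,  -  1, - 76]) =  [ - 78,-76, - 46, - 20, - 16, - 12/5  , - 1, 59,62, 92]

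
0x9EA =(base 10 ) 2538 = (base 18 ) 7f0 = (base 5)40123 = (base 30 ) 2oi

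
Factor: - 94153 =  - 94153^1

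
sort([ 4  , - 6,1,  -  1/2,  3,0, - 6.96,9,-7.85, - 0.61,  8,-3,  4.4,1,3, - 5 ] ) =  [ - 7.85,-6.96 , - 6 , - 5, - 3, - 0.61, -1/2,0,  1, 1, 3, 3,4,4.4, 8, 9]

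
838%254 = 76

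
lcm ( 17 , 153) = 153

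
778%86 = 4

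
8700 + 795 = 9495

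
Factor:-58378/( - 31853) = 2^1*17^2  *  53^( - 1)*101^1*601^ (  -  1 ) 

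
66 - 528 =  - 462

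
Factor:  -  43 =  - 43^1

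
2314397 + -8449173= - 6134776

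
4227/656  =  6 + 291/656 =6.44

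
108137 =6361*17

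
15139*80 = 1211120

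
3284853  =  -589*( - 5577 )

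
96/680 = 12/85 = 0.14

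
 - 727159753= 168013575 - 895173328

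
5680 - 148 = 5532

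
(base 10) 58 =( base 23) 2c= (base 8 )72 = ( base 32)1Q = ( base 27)24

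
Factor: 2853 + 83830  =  17^1*5099^1 = 86683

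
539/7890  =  539/7890 = 0.07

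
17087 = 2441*7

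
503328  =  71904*7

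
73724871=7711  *9561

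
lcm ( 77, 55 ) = 385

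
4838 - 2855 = 1983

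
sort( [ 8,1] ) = [ 1, 8] 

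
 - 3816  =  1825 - 5641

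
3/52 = 3/52 = 0.06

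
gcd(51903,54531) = 657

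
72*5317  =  382824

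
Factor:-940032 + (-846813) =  - 1786845 = - 3^1*5^1*139^1*857^1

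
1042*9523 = 9922966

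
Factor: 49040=2^4*5^1*613^1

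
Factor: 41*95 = 3895 = 5^1*19^1*41^1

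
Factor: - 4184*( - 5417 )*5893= 2^3 * 71^1*83^1 * 523^1 * 5417^1=133563242104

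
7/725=7/725 = 0.01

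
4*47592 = 190368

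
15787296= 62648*252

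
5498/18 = 2749/9 = 305.44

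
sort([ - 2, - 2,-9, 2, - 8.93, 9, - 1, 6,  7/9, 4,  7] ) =[ - 9, - 8.93,- 2,  -  2,-1, 7/9, 2,4, 6 , 7,  9] 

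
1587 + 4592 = 6179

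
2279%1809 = 470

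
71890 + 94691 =166581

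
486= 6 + 480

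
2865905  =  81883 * 35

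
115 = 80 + 35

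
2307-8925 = - 6618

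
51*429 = 21879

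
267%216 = 51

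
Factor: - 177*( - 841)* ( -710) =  - 2^1*3^1*5^1*  29^2*59^1*71^1 = - 105688470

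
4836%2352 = 132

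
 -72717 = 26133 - 98850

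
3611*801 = 2892411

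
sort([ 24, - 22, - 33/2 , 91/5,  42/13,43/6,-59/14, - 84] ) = [ - 84,-22, - 33/2, - 59/14,42/13,  43/6, 91/5 , 24] 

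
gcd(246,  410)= 82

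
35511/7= 5073 = 5073.00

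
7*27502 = 192514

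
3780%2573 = 1207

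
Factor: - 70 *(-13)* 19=2^1*5^1*7^1 * 13^1*19^1  =  17290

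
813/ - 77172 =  - 271/25724 = -0.01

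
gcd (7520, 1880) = 1880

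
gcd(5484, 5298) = 6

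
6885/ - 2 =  -6885/2 = -3442.50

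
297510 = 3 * 99170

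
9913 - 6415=3498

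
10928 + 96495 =107423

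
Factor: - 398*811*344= - 111035632 =- 2^4 *43^1*199^1*811^1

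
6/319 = 6/319 = 0.02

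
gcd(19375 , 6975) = 775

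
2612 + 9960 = 12572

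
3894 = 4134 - 240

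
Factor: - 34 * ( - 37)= 2^1*17^1 * 37^1= 1258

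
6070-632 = 5438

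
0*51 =0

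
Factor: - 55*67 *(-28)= 2^2*5^1*7^1*11^1*67^1  =  103180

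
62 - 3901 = -3839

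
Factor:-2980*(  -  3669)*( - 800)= - 8746896000 =- 2^7*3^1*5^3 * 149^1*1223^1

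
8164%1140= 184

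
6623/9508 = 6623/9508 = 0.70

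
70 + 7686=7756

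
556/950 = 278/475 = 0.59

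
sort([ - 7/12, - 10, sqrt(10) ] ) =[ - 10, - 7/12, sqrt(10)] 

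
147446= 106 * 1391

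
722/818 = 361/409 = 0.88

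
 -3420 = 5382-8802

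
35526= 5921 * 6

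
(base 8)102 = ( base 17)3f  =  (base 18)3C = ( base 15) 46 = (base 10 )66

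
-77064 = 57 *(-1352)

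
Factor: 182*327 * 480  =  28566720   =  2^6 * 3^2 * 5^1*7^1*13^1*109^1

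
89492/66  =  1355 + 31/33  =  1355.94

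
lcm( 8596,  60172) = 60172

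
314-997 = -683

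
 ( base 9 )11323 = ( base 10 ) 7554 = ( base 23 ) E6A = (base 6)54550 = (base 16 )1D82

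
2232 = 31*72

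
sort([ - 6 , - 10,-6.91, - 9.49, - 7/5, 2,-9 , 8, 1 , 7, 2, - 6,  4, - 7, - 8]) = [-10, - 9.49,- 9, - 8,  -  7, - 6.91, - 6, - 6, - 7/5, 1, 2, 2, 4 , 7, 8 ]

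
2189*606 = 1326534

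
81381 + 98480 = 179861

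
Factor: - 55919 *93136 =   -  5208071984 = -2^4*199^1*281^1*5821^1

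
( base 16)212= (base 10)530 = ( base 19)18h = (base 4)20102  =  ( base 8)1022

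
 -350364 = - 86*4074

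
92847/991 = 92847/991 = 93.69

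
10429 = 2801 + 7628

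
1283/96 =1283/96 = 13.36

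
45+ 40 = 85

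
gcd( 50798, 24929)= 1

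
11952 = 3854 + 8098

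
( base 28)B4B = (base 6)104255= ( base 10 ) 8747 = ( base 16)222B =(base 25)DOM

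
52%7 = 3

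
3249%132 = 81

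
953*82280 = 78412840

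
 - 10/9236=- 5/4618 = - 0.00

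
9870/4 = 2467 + 1/2=2467.50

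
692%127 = 57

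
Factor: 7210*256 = 2^9*5^1 * 7^1*103^1 = 1845760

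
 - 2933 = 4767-7700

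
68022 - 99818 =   -  31796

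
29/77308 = 29/77308 = 0.00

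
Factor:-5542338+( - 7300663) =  - 12843001 = - 61^1*173^1*1217^1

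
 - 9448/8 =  - 1181 =-  1181.00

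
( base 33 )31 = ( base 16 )64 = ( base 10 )100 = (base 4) 1210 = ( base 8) 144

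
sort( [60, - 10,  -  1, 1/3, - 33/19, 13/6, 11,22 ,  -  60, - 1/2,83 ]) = [-60, - 10, - 33/19, - 1, - 1/2, 1/3,13/6, 11, 22, 60, 83]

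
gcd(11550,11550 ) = 11550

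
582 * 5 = 2910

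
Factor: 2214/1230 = 3^2*5^ ( - 1) =9/5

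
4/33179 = 4/33179 =0.00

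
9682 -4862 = 4820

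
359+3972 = 4331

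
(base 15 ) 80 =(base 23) 55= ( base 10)120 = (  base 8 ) 170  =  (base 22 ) 5A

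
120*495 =59400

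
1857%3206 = 1857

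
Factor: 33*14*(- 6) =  - 2^2*3^2*7^1 * 11^1 = -2772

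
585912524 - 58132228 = 527780296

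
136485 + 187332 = 323817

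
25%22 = 3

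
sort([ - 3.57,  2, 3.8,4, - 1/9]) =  [ - 3.57, - 1/9,2,3.8,4]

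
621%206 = 3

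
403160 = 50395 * 8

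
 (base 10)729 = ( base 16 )2d9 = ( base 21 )1df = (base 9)1000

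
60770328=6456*9413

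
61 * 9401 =573461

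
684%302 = 80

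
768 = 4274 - 3506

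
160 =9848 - 9688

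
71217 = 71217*1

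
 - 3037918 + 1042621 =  - 1995297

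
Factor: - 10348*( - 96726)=1000920648   =  2^3*3^1 *7^3*13^1*47^1  *  199^1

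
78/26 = 3 =3.00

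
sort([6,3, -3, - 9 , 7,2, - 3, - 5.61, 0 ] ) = [  -  9,  -  5.61, - 3, - 3,  0,  2 , 3, 6,7]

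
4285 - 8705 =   -  4420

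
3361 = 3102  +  259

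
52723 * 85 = 4481455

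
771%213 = 132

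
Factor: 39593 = 17^2 * 137^1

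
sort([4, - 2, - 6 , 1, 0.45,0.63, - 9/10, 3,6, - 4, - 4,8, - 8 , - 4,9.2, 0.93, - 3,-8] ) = [ - 8,-8, - 6, - 4, - 4, -4, - 3,-2,  -  9/10, 0.45,0.63, 0.93, 1 , 3,4, 6,8,9.2]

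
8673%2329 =1686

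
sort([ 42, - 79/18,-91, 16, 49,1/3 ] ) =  [ -91, - 79/18 , 1/3, 16, 42, 49 ] 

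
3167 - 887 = 2280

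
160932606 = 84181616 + 76750990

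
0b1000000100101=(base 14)1713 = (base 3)12200002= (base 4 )1000211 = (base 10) 4133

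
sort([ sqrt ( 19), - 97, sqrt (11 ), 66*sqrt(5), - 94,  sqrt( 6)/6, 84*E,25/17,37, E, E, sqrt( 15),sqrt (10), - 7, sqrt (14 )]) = [ - 97,-94, - 7, sqrt(6)/6, 25/17, E , E, sqrt( 10),sqrt( 11), sqrt( 14),sqrt( 15 ),sqrt( 19), 37,66*sqrt( 5), 84 *E ]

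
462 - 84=378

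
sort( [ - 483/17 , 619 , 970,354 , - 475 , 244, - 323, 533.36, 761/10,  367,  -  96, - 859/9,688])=[ - 475, - 323, - 96 , - 859/9, - 483/17, 761/10, 244,354,367, 533.36,619, 688,970]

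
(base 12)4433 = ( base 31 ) 7PP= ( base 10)7527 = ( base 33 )6u3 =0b1110101100111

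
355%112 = 19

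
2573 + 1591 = 4164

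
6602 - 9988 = -3386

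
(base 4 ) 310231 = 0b110100101101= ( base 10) 3373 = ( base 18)A77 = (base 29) 409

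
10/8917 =10/8917=0.00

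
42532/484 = 87 + 106/121 =87.88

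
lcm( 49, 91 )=637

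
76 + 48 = 124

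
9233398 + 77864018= 87097416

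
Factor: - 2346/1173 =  - 2^1=   - 2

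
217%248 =217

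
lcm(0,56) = 0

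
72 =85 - 13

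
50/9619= 50/9619=0.01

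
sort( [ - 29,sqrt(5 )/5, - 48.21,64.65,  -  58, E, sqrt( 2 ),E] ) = [  -  58,  -  48.21,  -  29, sqrt(5 )/5, sqrt(2 ), E,E,64.65] 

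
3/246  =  1/82  =  0.01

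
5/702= 5/702 = 0.01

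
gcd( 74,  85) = 1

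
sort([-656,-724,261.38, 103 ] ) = [ - 724,-656 , 103, 261.38]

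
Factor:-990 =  - 2^1*3^2*5^1* 11^1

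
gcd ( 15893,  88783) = 1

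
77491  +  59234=136725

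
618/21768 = 103/3628 = 0.03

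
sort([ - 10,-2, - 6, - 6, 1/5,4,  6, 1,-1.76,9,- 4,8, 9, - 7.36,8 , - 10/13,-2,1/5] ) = [ -10, - 7.36 , - 6 ,- 6,-4,  -  2 ,  -  2, - 1.76,-10/13, 1/5, 1/5, 1,4,  6,8, 8, 9, 9] 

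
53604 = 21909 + 31695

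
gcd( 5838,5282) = 278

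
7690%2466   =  292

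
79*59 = 4661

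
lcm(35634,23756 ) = 71268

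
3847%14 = 11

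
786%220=126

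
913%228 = 1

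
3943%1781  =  381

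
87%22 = 21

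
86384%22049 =20237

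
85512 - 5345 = 80167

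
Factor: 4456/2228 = 2^1 =2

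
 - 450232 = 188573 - 638805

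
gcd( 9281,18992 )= 1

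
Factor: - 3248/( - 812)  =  2^2 = 4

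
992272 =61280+930992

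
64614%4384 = 3238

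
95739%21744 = 8763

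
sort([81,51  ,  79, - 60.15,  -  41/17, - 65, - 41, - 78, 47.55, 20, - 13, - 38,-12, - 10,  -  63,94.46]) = [ - 78, - 65,-63,- 60.15, - 41,  -  38, - 13, - 12, - 10, - 41/17,  20,47.55, 51, 79, 81, 94.46]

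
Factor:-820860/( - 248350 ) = 82086/24835 = 2^1*3^1* 5^(-1)*4967^( - 1)*13681^1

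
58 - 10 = 48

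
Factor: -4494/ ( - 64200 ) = 2^(-2 ) * 5^( -2)*7^1=7/100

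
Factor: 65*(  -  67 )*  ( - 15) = 65325 = 3^1* 5^2*13^1*67^1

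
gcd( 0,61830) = 61830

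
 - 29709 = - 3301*9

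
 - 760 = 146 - 906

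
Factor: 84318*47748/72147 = 1342005288/24049 = 2^3*3^1*13^1*23^2*47^1*173^1*24049^( - 1) 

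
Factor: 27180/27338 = 2^1 * 3^2*5^1*151^1*13669^( - 1 ) = 13590/13669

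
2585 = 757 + 1828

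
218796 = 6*36466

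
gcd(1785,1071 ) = 357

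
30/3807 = 10/1269 = 0.01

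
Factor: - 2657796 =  - 2^2*3^1*19^1*11657^1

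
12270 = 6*2045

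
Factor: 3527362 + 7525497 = 11052859= 97^1* 113947^1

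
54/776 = 27/388 = 0.07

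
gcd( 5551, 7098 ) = 91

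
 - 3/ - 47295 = 1/15765 = 0.00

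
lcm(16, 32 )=32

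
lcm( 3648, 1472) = 83904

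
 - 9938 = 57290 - 67228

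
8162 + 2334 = 10496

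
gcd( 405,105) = 15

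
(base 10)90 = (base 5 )330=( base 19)4e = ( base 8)132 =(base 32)2Q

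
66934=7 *9562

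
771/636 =257/212 = 1.21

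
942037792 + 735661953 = 1677699745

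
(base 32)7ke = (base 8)17216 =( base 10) 7822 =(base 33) 761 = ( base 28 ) 9RA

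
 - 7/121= -7/121  =  - 0.06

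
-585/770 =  - 117/154  =  - 0.76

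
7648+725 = 8373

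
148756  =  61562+87194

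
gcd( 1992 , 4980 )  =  996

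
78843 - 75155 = 3688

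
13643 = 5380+8263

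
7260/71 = 7260/71 = 102.25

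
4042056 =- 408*( - 9907)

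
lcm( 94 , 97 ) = 9118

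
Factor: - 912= - 2^4*3^1*19^1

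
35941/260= 35941/260 =138.23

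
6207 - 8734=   -  2527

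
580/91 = 580/91 = 6.37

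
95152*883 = 84019216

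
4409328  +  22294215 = 26703543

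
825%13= 6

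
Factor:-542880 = -2^5* 3^2*5^1*13^1 * 29^1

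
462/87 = 5 + 9/29=   5.31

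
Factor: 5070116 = 2^2*1267529^1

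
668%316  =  36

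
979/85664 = 979/85664 = 0.01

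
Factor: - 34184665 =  - 5^1*383^1*17851^1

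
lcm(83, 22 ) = 1826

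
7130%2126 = 752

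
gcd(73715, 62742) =1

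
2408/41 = 2408/41 = 58.73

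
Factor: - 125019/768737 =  - 3^2*29^1  *199^(-1 )*479^1*3863^( - 1) 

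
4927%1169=251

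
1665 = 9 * 185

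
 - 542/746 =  - 1 + 102/373  =  - 0.73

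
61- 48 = 13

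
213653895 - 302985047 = -89331152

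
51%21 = 9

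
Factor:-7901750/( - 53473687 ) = 2^1*5^3*17^( - 1 )*31607^1*3145511^(-1) 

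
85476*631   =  53935356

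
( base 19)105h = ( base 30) 7MB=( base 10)6971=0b1101100111011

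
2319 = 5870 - 3551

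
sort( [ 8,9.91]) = [ 8, 9.91]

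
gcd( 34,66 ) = 2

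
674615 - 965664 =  - 291049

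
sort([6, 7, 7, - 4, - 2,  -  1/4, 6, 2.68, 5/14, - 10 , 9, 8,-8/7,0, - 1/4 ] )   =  [ - 10,-4,- 2, - 8/7,-1/4,-1/4, 0, 5/14,2.68,6,6,  7, 7,8, 9 ] 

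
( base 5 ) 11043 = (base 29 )QJ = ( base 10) 773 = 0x305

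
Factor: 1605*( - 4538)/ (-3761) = 2^1*3^1*5^1*107^1*2269^1*3761^( - 1 ) =7283490/3761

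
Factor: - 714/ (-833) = 6/7=2^1*3^1*7^ ( - 1) 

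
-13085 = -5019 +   -  8066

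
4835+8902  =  13737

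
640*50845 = 32540800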